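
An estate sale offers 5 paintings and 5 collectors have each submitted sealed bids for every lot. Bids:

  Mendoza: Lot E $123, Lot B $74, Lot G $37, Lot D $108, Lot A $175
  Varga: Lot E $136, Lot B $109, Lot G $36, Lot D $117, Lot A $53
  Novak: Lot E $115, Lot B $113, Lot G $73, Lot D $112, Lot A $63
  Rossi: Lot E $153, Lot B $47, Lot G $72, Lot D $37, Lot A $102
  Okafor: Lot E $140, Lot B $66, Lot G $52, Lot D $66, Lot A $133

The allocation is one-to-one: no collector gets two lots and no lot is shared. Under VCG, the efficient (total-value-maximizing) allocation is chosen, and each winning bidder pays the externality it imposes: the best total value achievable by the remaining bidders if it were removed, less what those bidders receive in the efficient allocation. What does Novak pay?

Efficient allocation: Mendoza→Lot A ($175), Varga→Lot D ($117), Novak→Lot B ($113), Rossi→Lot G ($72), Okafor→Lot E ($140); total welfare W = $617.
Novak receives Lot B at value $113, so the others get W − 113 = $504.
Without Novak: best allocation of the remaining 4 bidders over all 5 lots is Mendoza→Lot A ($175), Varga→Lot D ($117), Rossi→Lot E ($153), Okafor→Lot B ($66), total $511.
VCG payment = (others' best without Novak) − (others' welfare with Novak) = 511 − 504 = $7.

Novak pays $7.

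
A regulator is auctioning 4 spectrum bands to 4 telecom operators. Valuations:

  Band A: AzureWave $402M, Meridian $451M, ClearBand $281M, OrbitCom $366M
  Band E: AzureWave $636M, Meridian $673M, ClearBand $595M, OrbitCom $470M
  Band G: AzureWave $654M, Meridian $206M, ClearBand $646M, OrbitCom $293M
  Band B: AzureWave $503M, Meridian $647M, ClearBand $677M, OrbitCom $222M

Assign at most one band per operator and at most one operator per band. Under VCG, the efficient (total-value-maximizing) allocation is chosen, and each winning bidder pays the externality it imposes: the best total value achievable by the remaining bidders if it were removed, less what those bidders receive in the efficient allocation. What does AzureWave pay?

AzureWave pays $47M.

Efficient allocation: AzureWave→Band G ($654M), Meridian→Band E ($673M), ClearBand→Band B ($677M), OrbitCom→Band A ($366M); total welfare W = $2370M.
AzureWave receives Band G at value $654M, so the others get W − 654 = $1716M.
Without AzureWave: best allocation of the remaining 3 bidders over all 4 bands is Meridian→Band B ($647M), ClearBand→Band G ($646M), OrbitCom→Band E ($470M), total $1763M.
VCG payment = (others' best without AzureWave) − (others' welfare with AzureWave) = 1763 − 1716 = $47M.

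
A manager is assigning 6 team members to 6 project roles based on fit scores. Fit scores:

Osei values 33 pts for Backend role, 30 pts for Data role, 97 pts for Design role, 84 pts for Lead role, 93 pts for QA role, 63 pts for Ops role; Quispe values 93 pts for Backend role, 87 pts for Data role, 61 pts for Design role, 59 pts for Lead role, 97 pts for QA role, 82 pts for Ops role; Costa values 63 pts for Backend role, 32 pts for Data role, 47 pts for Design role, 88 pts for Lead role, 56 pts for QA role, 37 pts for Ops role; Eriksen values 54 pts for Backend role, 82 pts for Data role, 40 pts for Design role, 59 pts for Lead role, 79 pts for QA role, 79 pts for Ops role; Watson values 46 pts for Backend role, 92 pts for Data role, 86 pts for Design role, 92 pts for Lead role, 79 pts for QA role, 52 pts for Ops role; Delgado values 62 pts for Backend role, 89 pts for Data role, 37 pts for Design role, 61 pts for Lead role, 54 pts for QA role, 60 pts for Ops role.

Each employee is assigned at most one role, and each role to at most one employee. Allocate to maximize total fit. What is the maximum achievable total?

Max total: 528 pts

Optimal: Osei→QA role (93 pts), Quispe→Backend role (93 pts), Costa→Lead role (88 pts), Eriksen→Ops role (79 pts), Watson→Design role (86 pts), Delgado→Data role (89 pts) — total 93+93+88+79+86+89 = 528 pts.
Max-entry greedy (repeatedly take the single best remaining cell) gives 515 pts, worse by 13.
Every other assignment is strictly worse.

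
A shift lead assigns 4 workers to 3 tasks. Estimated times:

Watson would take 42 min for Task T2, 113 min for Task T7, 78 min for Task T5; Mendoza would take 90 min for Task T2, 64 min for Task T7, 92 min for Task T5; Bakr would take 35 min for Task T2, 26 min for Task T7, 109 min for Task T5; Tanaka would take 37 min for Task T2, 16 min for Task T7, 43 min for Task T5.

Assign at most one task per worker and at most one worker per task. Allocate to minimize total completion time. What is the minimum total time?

Optimal: Watson→Task T2 (42 min), Bakr→Task T7 (26 min), Tanaka→Task T5 (43 min) — total 42+26+43 = 111 min.
Row-greedy (each worker in turn takes its cheapest remaining task) gives 215 min, worse by 104.
Next-best assignment: Bakr→Task T2, Tanaka→Task T7, Watson→Task T5 = 129 min.

Min total: 111 min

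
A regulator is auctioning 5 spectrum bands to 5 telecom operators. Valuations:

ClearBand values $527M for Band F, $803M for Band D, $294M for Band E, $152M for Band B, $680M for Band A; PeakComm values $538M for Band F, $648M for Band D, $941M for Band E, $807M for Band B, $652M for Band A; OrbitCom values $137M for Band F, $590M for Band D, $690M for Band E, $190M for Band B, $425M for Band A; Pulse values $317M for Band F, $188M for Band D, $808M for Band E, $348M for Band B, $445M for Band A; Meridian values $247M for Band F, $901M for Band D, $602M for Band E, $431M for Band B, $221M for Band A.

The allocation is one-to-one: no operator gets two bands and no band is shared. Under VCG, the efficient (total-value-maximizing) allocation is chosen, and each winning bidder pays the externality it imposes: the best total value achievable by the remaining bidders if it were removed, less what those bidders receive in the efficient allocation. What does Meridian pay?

Meridian pays $318M.

Efficient allocation: ClearBand→Band F ($527M), PeakComm→Band B ($807M), OrbitCom→Band A ($425M), Pulse→Band E ($808M), Meridian→Band D ($901M); total welfare W = $3468M.
Meridian receives Band D at value $901M, so the others get W − 901 = $2567M.
Without Meridian: best allocation of the remaining 4 bidders over all 5 bands is ClearBand→Band A ($680M), PeakComm→Band B ($807M), OrbitCom→Band D ($590M), Pulse→Band E ($808M), total $2885M.
VCG payment = (others' best without Meridian) − (others' welfare with Meridian) = 2885 − 2567 = $318M.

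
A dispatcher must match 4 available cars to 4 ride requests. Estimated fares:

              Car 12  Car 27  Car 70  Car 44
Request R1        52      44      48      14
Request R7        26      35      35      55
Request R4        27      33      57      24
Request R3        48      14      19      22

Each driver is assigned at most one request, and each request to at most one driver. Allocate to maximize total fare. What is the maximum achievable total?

Optimal: Car 12→Request R3 ($48), Car 27→Request R1 ($44), Car 70→Request R4 ($57), Car 44→Request R7 ($55) — total 48+44+57+55 = $204.
Column-greedy (each request in turn goes to its best remaining driver) gives $178, worse by 26.
Checked against all permutations: $204 is optimal.

Max total: $204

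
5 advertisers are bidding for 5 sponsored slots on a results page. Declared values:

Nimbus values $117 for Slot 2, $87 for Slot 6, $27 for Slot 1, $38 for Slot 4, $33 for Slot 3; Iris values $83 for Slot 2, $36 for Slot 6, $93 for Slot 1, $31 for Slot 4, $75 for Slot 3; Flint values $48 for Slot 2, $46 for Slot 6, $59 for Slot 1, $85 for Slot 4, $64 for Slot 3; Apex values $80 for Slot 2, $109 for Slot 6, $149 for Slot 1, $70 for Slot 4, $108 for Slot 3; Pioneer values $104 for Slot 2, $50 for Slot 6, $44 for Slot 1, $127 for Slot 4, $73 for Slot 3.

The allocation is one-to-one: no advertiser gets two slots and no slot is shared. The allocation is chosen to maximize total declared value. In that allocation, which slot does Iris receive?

Iris receives Slot 3.

Optimal: Nimbus→Slot 2 ($117), Iris→Slot 3 ($75), Flint→Slot 6 ($46), Apex→Slot 1 ($149), Pioneer→Slot 4 ($127) — total 117+75+46+149+127 = $514.
Row-greedy (each advertiser in turn takes its best remaining slot) gives $477, worse by 37.
Next-best assignment: Nimbus→Slot 2, Iris→Slot 1, Flint→Slot 3, Apex→Slot 6, Pioneer→Slot 4 = $510.
Swapping Apex↔Pioneer (Apex→Slot 4 $70, Pioneer→Slot 1 $44) loses 162.
Iris's own top slot is Slot 1 ($93), but forcing Iris→Slot 1 and reassigning the rest optimally gives only $510 — worse by 4.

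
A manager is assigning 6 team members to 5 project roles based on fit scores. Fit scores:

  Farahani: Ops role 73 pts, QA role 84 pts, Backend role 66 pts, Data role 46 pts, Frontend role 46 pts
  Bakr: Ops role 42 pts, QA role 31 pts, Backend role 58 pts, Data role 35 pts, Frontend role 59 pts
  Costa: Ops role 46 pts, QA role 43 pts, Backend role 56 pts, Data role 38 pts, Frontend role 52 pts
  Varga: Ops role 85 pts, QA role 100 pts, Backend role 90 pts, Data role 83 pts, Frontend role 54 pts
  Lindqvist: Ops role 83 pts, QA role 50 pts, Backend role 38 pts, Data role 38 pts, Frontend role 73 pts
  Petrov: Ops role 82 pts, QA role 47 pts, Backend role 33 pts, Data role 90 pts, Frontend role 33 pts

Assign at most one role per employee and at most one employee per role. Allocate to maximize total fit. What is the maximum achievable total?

Max total: 406 pts

This is a one-to-one assignment (maximum-weight bipartite matching).
Optimal: Lindqvist→Ops role (83 pts), Farahani→QA role (84 pts), Varga→Backend role (90 pts), Petrov→Data role (90 pts), Bakr→Frontend role (59 pts) — total 83+84+90+90+59 = 406 pts.
Row-greedy (each employee in turn takes its best remaining role) gives 322 pts, worse by 84.
Next-best assignment: Lindqvist→Ops role, Farahani→QA role, Varga→Backend role, Petrov→Data role, Costa→Frontend role = 399 pts.
No other one-to-one assignment exceeds 406 pts.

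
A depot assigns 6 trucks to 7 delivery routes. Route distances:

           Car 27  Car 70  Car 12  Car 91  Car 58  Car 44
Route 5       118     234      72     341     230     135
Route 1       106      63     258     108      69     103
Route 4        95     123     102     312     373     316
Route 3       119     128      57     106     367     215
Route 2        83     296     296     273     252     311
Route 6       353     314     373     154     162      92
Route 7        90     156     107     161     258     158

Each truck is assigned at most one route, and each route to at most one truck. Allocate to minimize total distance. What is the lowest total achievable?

Minimum total: 545 km

Optimal: Car 27→Route 2 (83 km), Car 70→Route 4 (123 km), Car 12→Route 5 (72 km), Car 91→Route 3 (106 km), Car 58→Route 1 (69 km), Car 44→Route 6 (92 km) — total 83+123+72+106+69+92 = 545 km.
Row-greedy (each truck in turn takes its cheapest remaining route) gives 745 km, worse by 200.
Next-best assignment: Car 27→Route 7, Car 70→Route 4, Car 12→Route 5, Car 91→Route 3, Car 58→Route 1, Car 44→Route 6 = 552 km.
Swapping Car 58↔Car 70 (Car 58→Route 4 373 km, Car 70→Route 1 63 km) adds 244.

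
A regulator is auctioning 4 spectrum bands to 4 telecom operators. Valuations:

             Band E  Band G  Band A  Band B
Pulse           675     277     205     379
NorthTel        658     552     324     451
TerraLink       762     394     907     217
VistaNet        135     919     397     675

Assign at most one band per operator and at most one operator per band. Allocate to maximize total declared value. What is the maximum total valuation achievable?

Optimal: Pulse→Band E ($675M), NorthTel→Band B ($451M), TerraLink→Band A ($907M), VistaNet→Band G ($919M) — total 675+451+907+919 = $2952M.
Column-greedy (each band in turn goes to its best remaining operator) gives $2384M, worse by 568.
Swapping NorthTel↔TerraLink (NorthTel→Band A $324M, TerraLink→Band B $217M) loses 817.
No other one-to-one assignment exceeds $2952M.

Maximum total: $2952M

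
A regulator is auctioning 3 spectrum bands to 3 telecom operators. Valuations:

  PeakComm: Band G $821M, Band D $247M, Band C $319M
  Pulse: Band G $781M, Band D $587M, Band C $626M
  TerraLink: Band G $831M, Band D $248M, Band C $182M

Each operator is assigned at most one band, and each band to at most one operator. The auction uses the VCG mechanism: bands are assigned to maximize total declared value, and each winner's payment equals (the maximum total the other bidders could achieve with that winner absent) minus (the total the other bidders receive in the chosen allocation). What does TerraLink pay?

Efficient allocation: PeakComm→Band C ($319M), Pulse→Band D ($587M), TerraLink→Band G ($831M); total welfare W = $1737M.
TerraLink receives Band G at value $831M, so the others get W − 831 = $906M.
Without TerraLink: best allocation of the remaining 2 bidders over all 3 bands is PeakComm→Band G ($821M), Pulse→Band C ($626M), total $1447M.
VCG payment = (others' best without TerraLink) − (others' welfare with TerraLink) = 1447 − 906 = $541M.

TerraLink pays $541M.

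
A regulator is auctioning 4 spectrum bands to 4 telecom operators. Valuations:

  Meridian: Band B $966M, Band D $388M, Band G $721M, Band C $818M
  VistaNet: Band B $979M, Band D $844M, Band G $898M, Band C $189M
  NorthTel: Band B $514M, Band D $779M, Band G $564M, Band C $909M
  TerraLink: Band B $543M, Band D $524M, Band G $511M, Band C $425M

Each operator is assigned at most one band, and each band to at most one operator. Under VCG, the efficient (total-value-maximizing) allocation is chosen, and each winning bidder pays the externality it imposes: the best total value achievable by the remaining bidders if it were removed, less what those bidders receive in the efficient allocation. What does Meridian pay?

Meridian pays $81M.

Efficient allocation: Meridian→Band B ($966M), VistaNet→Band G ($898M), NorthTel→Band C ($909M), TerraLink→Band D ($524M); total welfare W = $3297M.
Meridian receives Band B at value $966M, so the others get W − 966 = $2331M.
Without Meridian: best allocation of the remaining 3 bidders over all 4 bands is VistaNet→Band B ($979M), NorthTel→Band C ($909M), TerraLink→Band D ($524M), total $2412M.
VCG payment = (others' best without Meridian) − (others' welfare with Meridian) = 2412 − 2331 = $81M.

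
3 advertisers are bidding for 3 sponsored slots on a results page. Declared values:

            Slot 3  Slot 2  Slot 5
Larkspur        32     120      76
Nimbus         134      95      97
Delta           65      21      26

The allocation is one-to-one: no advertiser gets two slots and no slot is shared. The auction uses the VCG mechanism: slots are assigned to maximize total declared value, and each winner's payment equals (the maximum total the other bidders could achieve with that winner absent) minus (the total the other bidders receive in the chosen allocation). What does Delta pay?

Delta pays $37.

Efficient allocation: Larkspur→Slot 2 ($120), Nimbus→Slot 5 ($97), Delta→Slot 3 ($65); total welfare W = $282.
Delta receives Slot 3 at value $65, so the others get W − 65 = $217.
Without Delta: best allocation of the remaining 2 bidders over all 3 slots is Larkspur→Slot 2 ($120), Nimbus→Slot 3 ($134), total $254.
VCG payment = (others' best without Delta) − (others' welfare with Delta) = 254 − 217 = $37.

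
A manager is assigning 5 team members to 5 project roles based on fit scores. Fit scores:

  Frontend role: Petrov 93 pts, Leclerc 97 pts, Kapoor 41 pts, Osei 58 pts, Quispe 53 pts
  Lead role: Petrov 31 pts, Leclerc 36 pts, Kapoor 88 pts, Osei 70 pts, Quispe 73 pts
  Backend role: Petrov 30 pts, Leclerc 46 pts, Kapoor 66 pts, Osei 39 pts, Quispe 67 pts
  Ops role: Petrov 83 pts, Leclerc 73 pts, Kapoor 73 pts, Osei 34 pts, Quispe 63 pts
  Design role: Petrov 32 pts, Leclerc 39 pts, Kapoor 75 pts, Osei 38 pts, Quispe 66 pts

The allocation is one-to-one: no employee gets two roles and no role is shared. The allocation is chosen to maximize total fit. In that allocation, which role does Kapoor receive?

Kapoor receives Design role.

Optimal: Petrov→Ops role (83 pts), Leclerc→Frontend role (97 pts), Kapoor→Design role (75 pts), Osei→Lead role (70 pts), Quispe→Backend role (67 pts) — total 83+97+75+70+67 = 392 pts.
Row-greedy (each employee in turn takes its best remaining role) gives 359 pts, worse by 33.
Next-best assignment: Petrov→Ops role, Leclerc→Frontend role, Kapoor→Backend role, Osei→Lead role, Quispe→Design role = 382 pts.
Every other assignment is strictly worse.
Kapoor's own top role is Lead role (88 pts), but forcing Kapoor→Lead role and reassigning the rest optimally gives only 373 pts — worse by 19.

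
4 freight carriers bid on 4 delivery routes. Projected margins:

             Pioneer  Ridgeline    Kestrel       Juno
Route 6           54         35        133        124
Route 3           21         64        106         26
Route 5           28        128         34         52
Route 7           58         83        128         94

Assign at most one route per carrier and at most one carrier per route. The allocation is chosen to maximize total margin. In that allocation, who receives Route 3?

Kestrel receives Route 3.

Optimal: Pioneer→Route 7 ($58k), Ridgeline→Route 5 ($128k), Kestrel→Route 3 ($106k), Juno→Route 6 ($124k) — total 58+128+106+124 = $416k.
Max-entry greedy (repeatedly take the single best remaining cell) gives $376k, worse by 40.
Checked against all permutations: $416k is optimal.
Kestrel's own top route is Route 6 ($133k), but forcing Kestrel→Route 6 and reassigning the rest optimally gives only $376k — worse by 40.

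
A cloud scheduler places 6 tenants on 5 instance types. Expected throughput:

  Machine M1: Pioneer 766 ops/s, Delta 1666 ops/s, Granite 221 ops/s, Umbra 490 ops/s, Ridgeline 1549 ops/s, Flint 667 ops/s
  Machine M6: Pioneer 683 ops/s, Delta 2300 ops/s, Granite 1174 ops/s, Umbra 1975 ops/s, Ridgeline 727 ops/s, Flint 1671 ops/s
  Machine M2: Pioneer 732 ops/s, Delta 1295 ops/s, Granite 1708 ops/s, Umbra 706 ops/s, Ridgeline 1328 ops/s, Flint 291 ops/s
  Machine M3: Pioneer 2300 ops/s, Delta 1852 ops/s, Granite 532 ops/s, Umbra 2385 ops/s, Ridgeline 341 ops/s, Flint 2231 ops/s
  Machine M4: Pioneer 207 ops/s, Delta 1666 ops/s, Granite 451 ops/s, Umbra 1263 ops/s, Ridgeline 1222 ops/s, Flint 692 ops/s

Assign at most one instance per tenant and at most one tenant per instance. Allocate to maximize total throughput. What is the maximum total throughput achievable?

Maximum total: 9198 ops/s

Optimal: Ridgeline→Machine M1 (1549 ops/s), Umbra→Machine M6 (1975 ops/s), Granite→Machine M2 (1708 ops/s), Pioneer→Machine M3 (2300 ops/s), Delta→Machine M4 (1666 ops/s) — total 1549+1975+1708+2300+1666 = 9198 ops/s.
Row-greedy (each tenant in turn takes its best remaining instance) gives 9120 ops/s, worse by 78.
Swapping Granite↔Umbra (Granite→Machine M6 1174 ops/s, Umbra→Machine M2 706 ops/s) loses 1803.
No other one-to-one assignment exceeds 9198 ops/s.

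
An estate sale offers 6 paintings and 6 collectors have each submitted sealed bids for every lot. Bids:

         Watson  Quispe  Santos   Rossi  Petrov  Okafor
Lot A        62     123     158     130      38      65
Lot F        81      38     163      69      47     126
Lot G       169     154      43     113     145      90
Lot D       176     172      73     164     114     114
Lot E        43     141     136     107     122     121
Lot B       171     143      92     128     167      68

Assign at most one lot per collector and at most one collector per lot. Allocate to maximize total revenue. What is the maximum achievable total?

Maximum total: $925

Optimal: Watson→Lot G ($169), Quispe→Lot E ($141), Santos→Lot A ($158), Rossi→Lot D ($164), Petrov→Lot B ($167), Okafor→Lot F ($126) — total 169+141+158+164+167+126 = $925.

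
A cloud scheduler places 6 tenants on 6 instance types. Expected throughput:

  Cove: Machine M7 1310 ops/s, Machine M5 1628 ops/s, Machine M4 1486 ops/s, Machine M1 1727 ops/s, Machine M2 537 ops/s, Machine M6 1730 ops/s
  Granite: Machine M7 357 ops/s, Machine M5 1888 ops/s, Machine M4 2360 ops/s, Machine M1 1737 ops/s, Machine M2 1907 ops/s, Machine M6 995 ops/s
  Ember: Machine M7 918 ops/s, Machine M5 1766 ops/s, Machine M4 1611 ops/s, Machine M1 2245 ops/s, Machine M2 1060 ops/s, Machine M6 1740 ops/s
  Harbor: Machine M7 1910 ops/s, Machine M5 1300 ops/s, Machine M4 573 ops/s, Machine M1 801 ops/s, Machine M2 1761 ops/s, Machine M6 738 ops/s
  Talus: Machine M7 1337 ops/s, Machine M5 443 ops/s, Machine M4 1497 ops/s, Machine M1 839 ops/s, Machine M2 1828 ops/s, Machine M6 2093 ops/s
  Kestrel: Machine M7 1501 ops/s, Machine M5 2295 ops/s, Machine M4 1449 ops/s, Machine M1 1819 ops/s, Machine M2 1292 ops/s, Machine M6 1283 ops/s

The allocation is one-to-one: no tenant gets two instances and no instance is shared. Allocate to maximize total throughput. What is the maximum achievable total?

Maximum total: 12368 ops/s

Treat this as an assignment problem: match each tenant to one instance.
Optimal: Cove→Machine M6 (1730 ops/s), Granite→Machine M4 (2360 ops/s), Ember→Machine M1 (2245 ops/s), Harbor→Machine M7 (1910 ops/s), Talus→Machine M2 (1828 ops/s), Kestrel→Machine M5 (2295 ops/s) — total 1730+2360+2245+1910+1828+2295 = 12368 ops/s.
Max-entry greedy (repeatedly take the single best remaining cell) gives 11440 ops/s, worse by 928.
Next-best assignment: Cove→Machine M7, Granite→Machine M4, Ember→Machine M1, Harbor→Machine M2, Talus→Machine M6, Kestrel→Machine M5 = 12064 ops/s.
Swapping Cove↔Granite (Cove→Machine M4 1486 ops/s, Granite→Machine M6 995 ops/s) loses 1609.
Every other assignment is strictly worse.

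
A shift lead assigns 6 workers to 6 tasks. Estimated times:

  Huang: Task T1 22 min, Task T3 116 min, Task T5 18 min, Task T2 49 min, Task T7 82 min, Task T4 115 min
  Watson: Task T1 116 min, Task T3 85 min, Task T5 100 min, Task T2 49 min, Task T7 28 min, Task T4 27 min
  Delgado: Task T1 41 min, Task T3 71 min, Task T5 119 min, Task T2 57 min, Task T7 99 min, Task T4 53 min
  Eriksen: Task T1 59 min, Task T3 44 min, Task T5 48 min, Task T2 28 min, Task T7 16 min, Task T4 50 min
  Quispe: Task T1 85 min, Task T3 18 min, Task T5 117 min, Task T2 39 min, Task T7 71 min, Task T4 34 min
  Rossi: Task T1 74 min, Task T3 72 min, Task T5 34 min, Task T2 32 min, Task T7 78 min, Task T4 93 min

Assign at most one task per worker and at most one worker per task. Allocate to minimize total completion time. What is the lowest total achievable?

Optimal: Huang→Task T5 (18 min), Watson→Task T4 (27 min), Delgado→Task T1 (41 min), Eriksen→Task T7 (16 min), Quispe→Task T3 (18 min), Rossi→Task T2 (32 min) — total 18+27+41+16+18+32 = 152 min.
Column-greedy (each task in turn goes to its cheapest remaining worker) gives 183 min, worse by 31.
Next-best assignment: Huang→Task T1, Watson→Task T4, Delgado→Task T2, Eriksen→Task T7, Quispe→Task T3, Rossi→Task T5 = 174 min.
Swapping Eriksen↔Rossi (Eriksen→Task T2 28 min, Rossi→Task T7 78 min) adds 58.

Minimum total: 152 min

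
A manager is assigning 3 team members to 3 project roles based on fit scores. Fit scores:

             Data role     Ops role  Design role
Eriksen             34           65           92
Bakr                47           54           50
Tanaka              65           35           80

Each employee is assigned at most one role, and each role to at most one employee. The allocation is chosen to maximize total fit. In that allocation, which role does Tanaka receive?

Treat this as an assignment problem: match each employee to one role.
Optimal: Eriksen→Design role (92 pts), Bakr→Ops role (54 pts), Tanaka→Data role (65 pts) — total 92+54+65 = 211 pts.
Column-greedy (each role in turn goes to its best remaining employee) gives 180 pts, worse by 31.
Next-best assignment: Eriksen→Ops role, Bakr→Data role, Tanaka→Design role = 192 pts.
No other one-to-one assignment exceeds 211 pts.
Tanaka's own top role is Design role (80 pts), but forcing Tanaka→Design role and reassigning the rest optimally gives only 192 pts — worse by 19.

Tanaka receives Data role.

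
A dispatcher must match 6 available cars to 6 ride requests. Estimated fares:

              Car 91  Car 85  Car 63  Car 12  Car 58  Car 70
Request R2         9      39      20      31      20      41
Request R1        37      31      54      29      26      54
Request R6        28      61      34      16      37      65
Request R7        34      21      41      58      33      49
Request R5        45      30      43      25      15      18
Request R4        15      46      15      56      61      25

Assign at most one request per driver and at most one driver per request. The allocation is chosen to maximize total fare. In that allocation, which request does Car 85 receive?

Treat this as an assignment problem: match each driver to one request.
Optimal: Car 91→Request R5 ($45), Car 85→Request R2 ($39), Car 63→Request R1 ($54), Car 12→Request R7 ($58), Car 58→Request R4 ($61), Car 70→Request R6 ($65) — total 45+39+54+58+61+65 = $322.
Column-greedy (each request in turn goes to its best remaining driver) gives $320, worse by 2.
Next-best assignment: Car 91→Request R5, Car 85→Request R6, Car 63→Request R1, Car 12→Request R7, Car 58→Request R4, Car 70→Request R2 = $320.
Checked against all permutations: $322 is optimal.
Car 85's own top request is Request R6 ($61), but forcing Car 85→Request R6 and reassigning the rest optimally gives only $320 — worse by 2.

Car 85 receives Request R2.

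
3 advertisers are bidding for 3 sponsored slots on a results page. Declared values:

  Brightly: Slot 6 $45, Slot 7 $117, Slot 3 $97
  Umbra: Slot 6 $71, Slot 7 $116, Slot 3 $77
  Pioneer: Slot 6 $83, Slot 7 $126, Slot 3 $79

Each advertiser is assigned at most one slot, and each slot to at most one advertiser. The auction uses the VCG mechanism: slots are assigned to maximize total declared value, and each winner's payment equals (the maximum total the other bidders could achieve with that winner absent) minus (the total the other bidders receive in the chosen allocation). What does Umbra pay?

Umbra pays $43.

Efficient allocation: Brightly→Slot 3 ($97), Umbra→Slot 7 ($116), Pioneer→Slot 6 ($83); total welfare W = $296.
Umbra receives Slot 7 at value $116, so the others get W − 116 = $180.
Without Umbra: best allocation of the remaining 2 bidders over all 3 slots is Brightly→Slot 3 ($97), Pioneer→Slot 7 ($126), total $223.
VCG payment = (others' best without Umbra) − (others' welfare with Umbra) = 223 − 180 = $43.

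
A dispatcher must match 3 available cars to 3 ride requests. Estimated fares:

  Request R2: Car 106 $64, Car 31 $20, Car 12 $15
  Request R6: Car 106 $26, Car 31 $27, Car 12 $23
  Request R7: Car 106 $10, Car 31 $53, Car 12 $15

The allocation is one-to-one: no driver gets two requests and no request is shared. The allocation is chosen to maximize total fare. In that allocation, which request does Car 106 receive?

Optimal: Car 106→Request R2 ($64), Car 31→Request R7 ($53), Car 12→Request R6 ($23) — total 64+53+23 = $140.
Column-greedy (each request in turn goes to its best remaining driver) gives $106, worse by 34.
Swapping Car 12↔Car 31 (Car 12→Request R7 $15, Car 31→Request R6 $27) loses 34.

Car 106 receives Request R2.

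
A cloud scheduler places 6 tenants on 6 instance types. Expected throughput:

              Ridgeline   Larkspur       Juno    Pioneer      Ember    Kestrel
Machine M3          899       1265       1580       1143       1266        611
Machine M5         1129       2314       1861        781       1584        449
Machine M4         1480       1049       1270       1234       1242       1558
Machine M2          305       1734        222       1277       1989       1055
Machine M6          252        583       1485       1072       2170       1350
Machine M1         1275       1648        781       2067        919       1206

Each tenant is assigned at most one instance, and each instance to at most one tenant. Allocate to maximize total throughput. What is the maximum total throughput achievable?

Max total: 10780 ops/s

This is the linear assignment problem.
Optimal: Ridgeline→Machine M4 (1480 ops/s), Larkspur→Machine M5 (2314 ops/s), Juno→Machine M3 (1580 ops/s), Pioneer→Machine M1 (2067 ops/s), Ember→Machine M2 (1989 ops/s), Kestrel→Machine M6 (1350 ops/s) — total 1480+2314+1580+2067+1989+1350 = 10780 ops/s.
Row-greedy (each tenant in turn takes its best remaining instance) gives 10666 ops/s, worse by 114.
Next-best assignment: Ridgeline→Machine M4, Larkspur→Machine M5, Juno→Machine M3, Pioneer→Machine M1, Ember→Machine M6, Kestrel→Machine M2 = 10666 ops/s.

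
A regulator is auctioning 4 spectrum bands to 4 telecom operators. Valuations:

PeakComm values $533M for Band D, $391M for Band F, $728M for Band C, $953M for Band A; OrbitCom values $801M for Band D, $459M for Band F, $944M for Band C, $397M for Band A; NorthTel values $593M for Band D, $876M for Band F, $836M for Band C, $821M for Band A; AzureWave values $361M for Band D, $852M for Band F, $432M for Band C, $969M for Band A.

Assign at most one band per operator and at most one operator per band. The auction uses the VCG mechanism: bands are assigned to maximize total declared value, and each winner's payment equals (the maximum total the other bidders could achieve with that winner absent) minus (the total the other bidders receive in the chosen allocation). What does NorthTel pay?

NorthTel pays $143M.

Efficient allocation: PeakComm→Band A ($953M), OrbitCom→Band D ($801M), NorthTel→Band C ($836M), AzureWave→Band F ($852M); total welfare W = $3442M.
NorthTel receives Band C at value $836M, so the others get W − 836 = $2606M.
Without NorthTel: best allocation of the remaining 3 bidders over all 4 bands is PeakComm→Band A ($953M), OrbitCom→Band C ($944M), AzureWave→Band F ($852M), total $2749M.
VCG payment = (others' best without NorthTel) − (others' welfare with NorthTel) = 2749 − 2606 = $143M.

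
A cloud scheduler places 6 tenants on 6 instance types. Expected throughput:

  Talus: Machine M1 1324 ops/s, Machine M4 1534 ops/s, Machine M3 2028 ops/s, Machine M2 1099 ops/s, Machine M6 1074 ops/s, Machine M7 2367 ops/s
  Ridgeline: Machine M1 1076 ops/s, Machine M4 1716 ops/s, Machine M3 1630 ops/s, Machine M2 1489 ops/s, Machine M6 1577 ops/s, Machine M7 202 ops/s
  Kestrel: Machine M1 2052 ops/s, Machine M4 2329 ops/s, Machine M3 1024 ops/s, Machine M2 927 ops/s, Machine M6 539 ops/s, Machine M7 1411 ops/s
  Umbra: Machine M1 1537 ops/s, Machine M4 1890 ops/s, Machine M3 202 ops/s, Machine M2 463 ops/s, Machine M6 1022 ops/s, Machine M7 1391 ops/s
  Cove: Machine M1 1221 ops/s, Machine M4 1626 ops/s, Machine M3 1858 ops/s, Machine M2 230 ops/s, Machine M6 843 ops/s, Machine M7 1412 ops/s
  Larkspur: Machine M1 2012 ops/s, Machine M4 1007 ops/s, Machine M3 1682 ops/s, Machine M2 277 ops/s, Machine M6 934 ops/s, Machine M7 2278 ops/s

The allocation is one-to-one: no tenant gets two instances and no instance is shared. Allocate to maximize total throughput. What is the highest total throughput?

Maximum total: 11077 ops/s

This is a one-to-one assignment (maximum-weight bipartite matching).
Optimal: Talus→Machine M7 (2367 ops/s), Ridgeline→Machine M2 (1489 ops/s), Kestrel→Machine M4 (2329 ops/s), Umbra→Machine M6 (1022 ops/s), Cove→Machine M3 (1858 ops/s), Larkspur→Machine M1 (2012 ops/s) — total 2367+1489+2329+1022+1858+2012 = 11077 ops/s.
Row-greedy (each tenant in turn takes its best remaining instance) gives 9292 ops/s, worse by 1785.
Next-best assignment: Talus→Machine M2, Ridgeline→Machine M6, Kestrel→Machine M1, Umbra→Machine M4, Cove→Machine M3, Larkspur→Machine M7 = 10754 ops/s.
Checked against all permutations: 11077 ops/s is optimal.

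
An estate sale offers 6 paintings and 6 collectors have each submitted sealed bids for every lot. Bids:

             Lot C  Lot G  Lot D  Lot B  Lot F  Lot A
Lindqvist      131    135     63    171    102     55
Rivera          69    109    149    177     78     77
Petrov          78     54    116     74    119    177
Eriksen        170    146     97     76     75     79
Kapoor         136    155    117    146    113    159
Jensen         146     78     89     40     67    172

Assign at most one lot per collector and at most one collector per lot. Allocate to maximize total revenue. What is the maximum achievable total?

This is the linear assignment problem.
Optimal: Lindqvist→Lot B ($171), Rivera→Lot D ($149), Petrov→Lot F ($119), Eriksen→Lot C ($170), Kapoor→Lot G ($155), Jensen→Lot A ($172) — total 171+149+119+170+155+172 = $936.
Row-greedy (each collector in turn takes its best remaining lot) gives $889, worse by 47.

Max total: $936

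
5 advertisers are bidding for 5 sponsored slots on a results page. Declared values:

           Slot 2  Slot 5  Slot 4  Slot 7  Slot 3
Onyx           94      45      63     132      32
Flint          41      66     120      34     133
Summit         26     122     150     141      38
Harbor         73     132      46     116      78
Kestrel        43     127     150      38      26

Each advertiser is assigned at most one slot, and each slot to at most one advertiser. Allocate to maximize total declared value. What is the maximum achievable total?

Maximum total: $650

Treat this as an assignment problem: match each advertiser to one slot.
Optimal: Onyx→Slot 2 ($94), Flint→Slot 3 ($133), Summit→Slot 7 ($141), Harbor→Slot 5 ($132), Kestrel→Slot 4 ($150) — total 94+133+141+132+150 = $650.
Next-best assignment: Onyx→Slot 2, Flint→Slot 3, Summit→Slot 4, Harbor→Slot 7, Kestrel→Slot 5 = $620.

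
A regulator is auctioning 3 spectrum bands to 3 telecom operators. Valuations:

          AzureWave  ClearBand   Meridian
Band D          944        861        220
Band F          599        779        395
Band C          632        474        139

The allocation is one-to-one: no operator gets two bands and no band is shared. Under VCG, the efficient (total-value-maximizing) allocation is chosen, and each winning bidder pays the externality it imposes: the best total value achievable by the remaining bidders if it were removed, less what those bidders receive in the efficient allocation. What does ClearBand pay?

ClearBand pays $312M.

Efficient allocation: AzureWave→Band C ($632M), ClearBand→Band D ($861M), Meridian→Band F ($395M); total welfare W = $1888M.
ClearBand receives Band D at value $861M, so the others get W − 861 = $1027M.
Without ClearBand: best allocation of the remaining 2 bidders over all 3 bands is AzureWave→Band D ($944M), Meridian→Band F ($395M), total $1339M.
VCG payment = (others' best without ClearBand) − (others' welfare with ClearBand) = 1339 − 1027 = $312M.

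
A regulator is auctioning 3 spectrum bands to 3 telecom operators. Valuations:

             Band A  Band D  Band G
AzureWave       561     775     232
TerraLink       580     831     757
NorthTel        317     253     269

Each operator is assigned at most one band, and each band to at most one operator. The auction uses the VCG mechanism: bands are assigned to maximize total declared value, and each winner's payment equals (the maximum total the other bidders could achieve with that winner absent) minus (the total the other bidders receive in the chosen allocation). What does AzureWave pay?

AzureWave pays $74M.

Efficient allocation: AzureWave→Band D ($775M), TerraLink→Band G ($757M), NorthTel→Band A ($317M); total welfare W = $1849M.
AzureWave receives Band D at value $775M, so the others get W − 775 = $1074M.
Without AzureWave: best allocation of the remaining 2 bidders over all 3 bands is TerraLink→Band D ($831M), NorthTel→Band A ($317M), total $1148M.
VCG payment = (others' best without AzureWave) − (others' welfare with AzureWave) = 1148 − 1074 = $74M.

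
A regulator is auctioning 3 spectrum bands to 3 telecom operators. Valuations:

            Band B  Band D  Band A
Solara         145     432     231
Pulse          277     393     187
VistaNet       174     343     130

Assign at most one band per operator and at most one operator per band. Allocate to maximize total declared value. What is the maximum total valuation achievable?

Maximum total: $851M

Optimal: Solara→Band A ($231M), Pulse→Band B ($277M), VistaNet→Band D ($343M) — total 231+277+343 = $851M.
Next-best assignment: Solara→Band D, Pulse→Band B, VistaNet→Band A = $839M.
Every other assignment is strictly worse.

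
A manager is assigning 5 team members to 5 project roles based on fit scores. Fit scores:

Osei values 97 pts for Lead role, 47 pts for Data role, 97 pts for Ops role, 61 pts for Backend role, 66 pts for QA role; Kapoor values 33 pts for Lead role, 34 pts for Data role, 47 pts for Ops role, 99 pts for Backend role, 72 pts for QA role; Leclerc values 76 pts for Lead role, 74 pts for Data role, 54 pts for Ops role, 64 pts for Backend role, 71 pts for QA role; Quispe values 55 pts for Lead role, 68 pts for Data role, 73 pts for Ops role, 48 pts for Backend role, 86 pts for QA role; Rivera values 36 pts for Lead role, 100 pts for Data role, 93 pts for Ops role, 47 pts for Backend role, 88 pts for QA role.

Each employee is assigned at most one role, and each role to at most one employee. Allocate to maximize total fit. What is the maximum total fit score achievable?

Maximum total: 458 pts

Optimal: Osei→Ops role (97 pts), Kapoor→Backend role (99 pts), Leclerc→Lead role (76 pts), Quispe→QA role (86 pts), Rivera→Data role (100 pts) — total 97+99+76+86+100 = 458 pts.
Column-greedy (each role in turn goes to its best remaining employee) gives 440 pts, worse by 18.
Next-best assignment: Osei→Lead role, Kapoor→Backend role, Leclerc→Data role, Quispe→QA role, Rivera→Ops role = 449 pts.
Checked against all permutations: 458 pts is optimal.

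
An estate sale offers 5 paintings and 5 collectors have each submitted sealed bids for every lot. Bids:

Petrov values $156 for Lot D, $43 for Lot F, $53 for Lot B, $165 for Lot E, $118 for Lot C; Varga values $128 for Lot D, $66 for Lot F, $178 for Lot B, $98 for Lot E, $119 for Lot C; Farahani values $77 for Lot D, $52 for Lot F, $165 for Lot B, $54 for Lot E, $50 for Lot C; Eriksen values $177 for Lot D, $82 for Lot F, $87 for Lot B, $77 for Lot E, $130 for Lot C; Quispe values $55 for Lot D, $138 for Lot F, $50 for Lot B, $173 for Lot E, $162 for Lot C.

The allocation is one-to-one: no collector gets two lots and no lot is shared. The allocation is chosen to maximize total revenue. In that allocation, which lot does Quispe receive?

Quispe receives Lot F.

Optimal: Petrov→Lot E ($165), Varga→Lot C ($119), Farahani→Lot B ($165), Eriksen→Lot D ($177), Quispe→Lot F ($138) — total 165+119+165+177+138 = $764.
Max-entry greedy (repeatedly take the single best remaining cell) gives $698, worse by 66.
Checked against all permutations: $764 is optimal.
Quispe's own top lot is Lot E ($173), but forcing Quispe→Lot E and reassigning the rest optimally gives only $699 — worse by 65.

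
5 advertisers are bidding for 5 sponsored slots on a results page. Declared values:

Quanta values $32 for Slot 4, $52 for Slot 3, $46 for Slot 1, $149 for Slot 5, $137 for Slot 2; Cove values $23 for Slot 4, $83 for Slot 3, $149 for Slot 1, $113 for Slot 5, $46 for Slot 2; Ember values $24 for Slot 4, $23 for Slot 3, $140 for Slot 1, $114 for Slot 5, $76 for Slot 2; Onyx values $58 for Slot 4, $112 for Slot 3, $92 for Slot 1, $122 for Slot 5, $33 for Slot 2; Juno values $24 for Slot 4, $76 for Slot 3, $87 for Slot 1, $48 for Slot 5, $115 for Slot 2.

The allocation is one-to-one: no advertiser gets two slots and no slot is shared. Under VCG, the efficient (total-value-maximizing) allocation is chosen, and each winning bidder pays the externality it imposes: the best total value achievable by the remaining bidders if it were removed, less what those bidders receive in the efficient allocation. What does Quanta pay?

Efficient allocation: Quanta→Slot 5 ($149), Cove→Slot 1 ($149), Ember→Slot 4 ($24), Onyx→Slot 3 ($112), Juno→Slot 2 ($115); total welfare W = $549.
Quanta receives Slot 5 at value $149, so the others get W − 149 = $400.
Without Quanta: best allocation of the remaining 4 bidders over all 5 slots is Cove→Slot 1 ($149), Ember→Slot 5 ($114), Onyx→Slot 3 ($112), Juno→Slot 2 ($115), total $490.
VCG payment = (others' best without Quanta) − (others' welfare with Quanta) = 490 − 400 = $90.

Quanta pays $90.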